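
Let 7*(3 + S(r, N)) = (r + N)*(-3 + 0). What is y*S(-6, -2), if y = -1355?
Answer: -4065/7 ≈ -580.71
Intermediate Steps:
S(r, N) = -3 - 3*N/7 - 3*r/7 (S(r, N) = -3 + ((r + N)*(-3 + 0))/7 = -3 + ((N + r)*(-3))/7 = -3 + (-3*N - 3*r)/7 = -3 + (-3*N/7 - 3*r/7) = -3 - 3*N/7 - 3*r/7)
y*S(-6, -2) = -1355*(-3 - 3/7*(-2) - 3/7*(-6)) = -1355*(-3 + 6/7 + 18/7) = -1355*3/7 = -4065/7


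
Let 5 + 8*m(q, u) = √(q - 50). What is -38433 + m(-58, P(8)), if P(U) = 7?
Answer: -307469/8 + 3*I*√3/4 ≈ -38434.0 + 1.299*I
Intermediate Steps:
m(q, u) = -5/8 + √(-50 + q)/8 (m(q, u) = -5/8 + √(q - 50)/8 = -5/8 + √(-50 + q)/8)
-38433 + m(-58, P(8)) = -38433 + (-5/8 + √(-50 - 58)/8) = -38433 + (-5/8 + √(-108)/8) = -38433 + (-5/8 + (6*I*√3)/8) = -38433 + (-5/8 + 3*I*√3/4) = -307469/8 + 3*I*√3/4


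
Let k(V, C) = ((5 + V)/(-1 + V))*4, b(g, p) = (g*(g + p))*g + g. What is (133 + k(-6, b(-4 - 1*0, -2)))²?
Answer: 874225/49 ≈ 17841.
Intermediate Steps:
b(g, p) = g + g²*(g + p) (b(g, p) = g²*(g + p) + g = g + g²*(g + p))
k(V, C) = 4*(5 + V)/(-1 + V) (k(V, C) = ((5 + V)/(-1 + V))*4 = 4*(5 + V)/(-1 + V))
(133 + k(-6, b(-4 - 1*0, -2)))² = (133 + 4*(5 - 6)/(-1 - 6))² = (133 + 4*(-1)/(-7))² = (133 + 4*(-⅐)*(-1))² = (133 + 4/7)² = (935/7)² = 874225/49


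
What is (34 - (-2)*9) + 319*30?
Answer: 9622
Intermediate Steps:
(34 - (-2)*9) + 319*30 = (34 - 1*(-18)) + 9570 = (34 + 18) + 9570 = 52 + 9570 = 9622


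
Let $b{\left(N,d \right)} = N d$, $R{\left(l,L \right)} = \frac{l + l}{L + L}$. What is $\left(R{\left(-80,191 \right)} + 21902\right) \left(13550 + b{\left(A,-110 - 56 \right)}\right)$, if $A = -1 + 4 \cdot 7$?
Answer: $\frac{37933275736}{191} \approx 1.986 \cdot 10^{8}$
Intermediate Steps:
$R{\left(l,L \right)} = \frac{l}{L}$ ($R{\left(l,L \right)} = \frac{2 l}{2 L} = 2 l \frac{1}{2 L} = \frac{l}{L}$)
$A = 27$ ($A = -1 + 28 = 27$)
$\left(R{\left(-80,191 \right)} + 21902\right) \left(13550 + b{\left(A,-110 - 56 \right)}\right) = \left(- \frac{80}{191} + 21902\right) \left(13550 + 27 \left(-110 - 56\right)\right) = \left(\left(-80\right) \frac{1}{191} + 21902\right) \left(13550 + 27 \left(-166\right)\right) = \left(- \frac{80}{191} + 21902\right) \left(13550 - 4482\right) = \frac{4183202}{191} \cdot 9068 = \frac{37933275736}{191}$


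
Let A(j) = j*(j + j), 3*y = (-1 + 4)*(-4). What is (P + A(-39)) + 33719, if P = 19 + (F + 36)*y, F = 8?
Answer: 36604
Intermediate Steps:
y = -4 (y = ((-1 + 4)*(-4))/3 = (3*(-4))/3 = (⅓)*(-12) = -4)
A(j) = 2*j² (A(j) = j*(2*j) = 2*j²)
P = -157 (P = 19 + (8 + 36)*(-4) = 19 + 44*(-4) = 19 - 176 = -157)
(P + A(-39)) + 33719 = (-157 + 2*(-39)²) + 33719 = (-157 + 2*1521) + 33719 = (-157 + 3042) + 33719 = 2885 + 33719 = 36604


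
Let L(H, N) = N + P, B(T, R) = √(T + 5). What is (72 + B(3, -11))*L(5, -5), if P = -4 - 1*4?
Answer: -936 - 26*√2 ≈ -972.77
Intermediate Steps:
P = -8 (P = -4 - 4 = -8)
B(T, R) = √(5 + T)
L(H, N) = -8 + N (L(H, N) = N - 8 = -8 + N)
(72 + B(3, -11))*L(5, -5) = (72 + √(5 + 3))*(-8 - 5) = (72 + √8)*(-13) = (72 + 2*√2)*(-13) = -936 - 26*√2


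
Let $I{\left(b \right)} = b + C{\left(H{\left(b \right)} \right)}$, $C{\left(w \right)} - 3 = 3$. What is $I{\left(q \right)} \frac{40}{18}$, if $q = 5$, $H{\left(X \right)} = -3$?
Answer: $\frac{220}{9} \approx 24.444$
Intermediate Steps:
$C{\left(w \right)} = 6$ ($C{\left(w \right)} = 3 + 3 = 6$)
$I{\left(b \right)} = 6 + b$ ($I{\left(b \right)} = b + 6 = 6 + b$)
$I{\left(q \right)} \frac{40}{18} = \left(6 + 5\right) \frac{40}{18} = 11 \cdot 40 \cdot \frac{1}{18} = 11 \cdot \frac{20}{9} = \frac{220}{9}$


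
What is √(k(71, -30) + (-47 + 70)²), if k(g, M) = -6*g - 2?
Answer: √101 ≈ 10.050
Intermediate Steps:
k(g, M) = -2 - 6*g
√(k(71, -30) + (-47 + 70)²) = √((-2 - 6*71) + (-47 + 70)²) = √((-2 - 426) + 23²) = √(-428 + 529) = √101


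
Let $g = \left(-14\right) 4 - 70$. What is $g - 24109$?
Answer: $-24235$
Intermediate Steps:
$g = -126$ ($g = -56 - 70 = -126$)
$g - 24109 = -126 - 24109 = -24235$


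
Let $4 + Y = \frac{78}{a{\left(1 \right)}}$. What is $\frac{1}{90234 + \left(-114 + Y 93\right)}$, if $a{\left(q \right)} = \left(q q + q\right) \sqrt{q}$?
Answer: $\frac{1}{93375} \approx 1.071 \cdot 10^{-5}$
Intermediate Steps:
$a{\left(q \right)} = \sqrt{q} \left(q + q^{2}\right)$ ($a{\left(q \right)} = \left(q^{2} + q\right) \sqrt{q} = \left(q + q^{2}\right) \sqrt{q} = \sqrt{q} \left(q + q^{2}\right)$)
$Y = 35$ ($Y = -4 + \frac{78}{1^{\frac{3}{2}} \left(1 + 1\right)} = -4 + \frac{78}{1 \cdot 2} = -4 + \frac{78}{2} = -4 + 78 \cdot \frac{1}{2} = -4 + 39 = 35$)
$\frac{1}{90234 + \left(-114 + Y 93\right)} = \frac{1}{90234 + \left(-114 + 35 \cdot 93\right)} = \frac{1}{90234 + \left(-114 + 3255\right)} = \frac{1}{90234 + 3141} = \frac{1}{93375}$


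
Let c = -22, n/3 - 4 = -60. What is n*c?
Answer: 3696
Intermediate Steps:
n = -168 (n = 12 + 3*(-60) = 12 - 180 = -168)
n*c = -168*(-22) = 3696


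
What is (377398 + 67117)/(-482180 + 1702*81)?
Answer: -444515/344318 ≈ -1.2910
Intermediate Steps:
(377398 + 67117)/(-482180 + 1702*81) = 444515/(-482180 + 137862) = 444515/(-344318) = 444515*(-1/344318) = -444515/344318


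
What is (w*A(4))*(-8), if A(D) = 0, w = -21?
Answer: 0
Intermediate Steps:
(w*A(4))*(-8) = -21*0*(-8) = 0*(-8) = 0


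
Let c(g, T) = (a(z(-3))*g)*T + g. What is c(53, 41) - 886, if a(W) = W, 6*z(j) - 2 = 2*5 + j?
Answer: 4853/2 ≈ 2426.5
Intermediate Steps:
z(j) = 2 + j/6 (z(j) = ⅓ + (2*5 + j)/6 = ⅓ + (10 + j)/6 = ⅓ + (5/3 + j/6) = 2 + j/6)
c(g, T) = g + 3*T*g/2 (c(g, T) = ((2 + (⅙)*(-3))*g)*T + g = ((2 - ½)*g)*T + g = (3*g/2)*T + g = 3*T*g/2 + g = g + 3*T*g/2)
c(53, 41) - 886 = (½)*53*(2 + 3*41) - 886 = (½)*53*(2 + 123) - 886 = (½)*53*125 - 886 = 6625/2 - 886 = 4853/2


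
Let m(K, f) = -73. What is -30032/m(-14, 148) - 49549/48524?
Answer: 1453655691/3542252 ≈ 410.38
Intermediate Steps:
-30032/m(-14, 148) - 49549/48524 = -30032/(-73) - 49549/48524 = -30032*(-1/73) - 49549*1/48524 = 30032/73 - 49549/48524 = 1453655691/3542252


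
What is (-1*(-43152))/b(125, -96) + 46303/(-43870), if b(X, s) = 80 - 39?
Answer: 46126337/43870 ≈ 1051.4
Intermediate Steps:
b(X, s) = 41
(-1*(-43152))/b(125, -96) + 46303/(-43870) = -1*(-43152)/41 + 46303/(-43870) = 43152*(1/41) + 46303*(-1/43870) = 43152/41 - 46303/43870 = 46126337/43870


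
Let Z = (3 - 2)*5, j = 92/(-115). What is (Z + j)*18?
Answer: 378/5 ≈ 75.600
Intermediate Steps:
j = -⅘ (j = 92*(-1/115) = -⅘ ≈ -0.80000)
Z = 5 (Z = 1*5 = 5)
(Z + j)*18 = (5 - ⅘)*18 = (21/5)*18 = 378/5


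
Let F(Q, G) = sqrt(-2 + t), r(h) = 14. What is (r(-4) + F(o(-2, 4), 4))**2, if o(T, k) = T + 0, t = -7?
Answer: 187 + 84*I ≈ 187.0 + 84.0*I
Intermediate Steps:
o(T, k) = T
F(Q, G) = 3*I (F(Q, G) = sqrt(-2 - 7) = sqrt(-9) = 3*I)
(r(-4) + F(o(-2, 4), 4))**2 = (14 + 3*I)**2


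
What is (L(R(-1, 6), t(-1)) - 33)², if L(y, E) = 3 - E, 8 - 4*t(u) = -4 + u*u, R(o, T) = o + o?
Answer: 17161/16 ≈ 1072.6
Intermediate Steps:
R(o, T) = 2*o
t(u) = 3 - u²/4 (t(u) = 2 - (-4 + u*u)/4 = 2 - (-4 + u²)/4 = 2 + (1 - u²/4) = 3 - u²/4)
(L(R(-1, 6), t(-1)) - 33)² = ((3 - (3 - ¼*(-1)²)) - 33)² = ((3 - (3 - ¼*1)) - 33)² = ((3 - (3 - ¼)) - 33)² = ((3 - 1*11/4) - 33)² = ((3 - 11/4) - 33)² = (¼ - 33)² = (-131/4)² = 17161/16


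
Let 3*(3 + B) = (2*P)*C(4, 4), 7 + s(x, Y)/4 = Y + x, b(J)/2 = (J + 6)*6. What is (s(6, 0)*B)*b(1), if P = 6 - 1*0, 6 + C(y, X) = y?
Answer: 3696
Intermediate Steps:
C(y, X) = -6 + y
b(J) = 72 + 12*J (b(J) = 2*((J + 6)*6) = 2*((6 + J)*6) = 2*(36 + 6*J) = 72 + 12*J)
s(x, Y) = -28 + 4*Y + 4*x (s(x, Y) = -28 + 4*(Y + x) = -28 + (4*Y + 4*x) = -28 + 4*Y + 4*x)
P = 6 (P = 6 + 0 = 6)
B = -11 (B = -3 + ((2*6)*(-6 + 4))/3 = -3 + (12*(-2))/3 = -3 + (⅓)*(-24) = -3 - 8 = -11)
(s(6, 0)*B)*b(1) = ((-28 + 4*0 + 4*6)*(-11))*(72 + 12*1) = ((-28 + 0 + 24)*(-11))*(72 + 12) = -4*(-11)*84 = 44*84 = 3696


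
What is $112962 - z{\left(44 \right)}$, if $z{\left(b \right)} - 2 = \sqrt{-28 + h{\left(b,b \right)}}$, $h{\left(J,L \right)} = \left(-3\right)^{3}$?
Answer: $112960 - i \sqrt{55} \approx 1.1296 \cdot 10^{5} - 7.4162 i$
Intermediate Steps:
$h{\left(J,L \right)} = -27$
$z{\left(b \right)} = 2 + i \sqrt{55}$ ($z{\left(b \right)} = 2 + \sqrt{-28 - 27} = 2 + \sqrt{-55} = 2 + i \sqrt{55}$)
$112962 - z{\left(44 \right)} = 112962 - \left(2 + i \sqrt{55}\right) = 112960 - i \sqrt{55}$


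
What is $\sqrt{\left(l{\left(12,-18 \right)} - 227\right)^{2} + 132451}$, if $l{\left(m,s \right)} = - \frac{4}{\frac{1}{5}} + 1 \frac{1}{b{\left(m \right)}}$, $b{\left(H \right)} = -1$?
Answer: $\sqrt{193955} \approx 440.4$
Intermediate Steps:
$l{\left(m,s \right)} = -21$ ($l{\left(m,s \right)} = - \frac{4}{\frac{1}{5}} + 1 \frac{1}{-1} = - 4 \frac{1}{\frac{1}{5}} + 1 \left(-1\right) = \left(-4\right) 5 - 1 = -20 - 1 = -21$)
$\sqrt{\left(l{\left(12,-18 \right)} - 227\right)^{2} + 132451} = \sqrt{\left(-21 - 227\right)^{2} + 132451} = \sqrt{\left(-248\right)^{2} + 132451} = \sqrt{61504 + 132451} = \sqrt{193955}$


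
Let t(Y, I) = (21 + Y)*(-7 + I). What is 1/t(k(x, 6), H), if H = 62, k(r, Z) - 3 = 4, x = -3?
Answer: 1/1540 ≈ 0.00064935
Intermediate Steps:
k(r, Z) = 7 (k(r, Z) = 3 + 4 = 7)
t(Y, I) = (-7 + I)*(21 + Y)
1/t(k(x, 6), H) = 1/(-147 - 7*7 + 21*62 + 62*7) = 1/(-147 - 49 + 1302 + 434) = 1/1540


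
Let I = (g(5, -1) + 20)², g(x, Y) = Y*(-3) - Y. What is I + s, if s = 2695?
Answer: 3271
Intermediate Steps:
g(x, Y) = -4*Y (g(x, Y) = -3*Y - Y = -4*Y)
I = 576 (I = (-4*(-1) + 20)² = (4 + 20)² = 24² = 576)
I + s = 576 + 2695 = 3271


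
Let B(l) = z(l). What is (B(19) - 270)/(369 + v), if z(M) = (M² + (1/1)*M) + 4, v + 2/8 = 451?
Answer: 152/1093 ≈ 0.13907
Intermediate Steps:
v = 1803/4 (v = -¼ + 451 = 1803/4 ≈ 450.75)
z(M) = 4 + M + M² (z(M) = (M² + (1*1)*M) + 4 = (M² + 1*M) + 4 = (M² + M) + 4 = (M + M²) + 4 = 4 + M + M²)
B(l) = 4 + l + l²
(B(19) - 270)/(369 + v) = ((4 + 19 + 19²) - 270)/(369 + 1803/4) = ((4 + 19 + 361) - 270)/(3279/4) = (384 - 270)*(4/3279) = 114*(4/3279) = 152/1093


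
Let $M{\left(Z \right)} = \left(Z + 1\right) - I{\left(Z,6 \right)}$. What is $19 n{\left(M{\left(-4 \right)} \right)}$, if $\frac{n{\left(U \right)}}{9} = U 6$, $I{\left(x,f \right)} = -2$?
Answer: $-1026$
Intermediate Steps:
$M{\left(Z \right)} = 3 + Z$ ($M{\left(Z \right)} = \left(Z + 1\right) - -2 = \left(1 + Z\right) + 2 = 3 + Z$)
$n{\left(U \right)} = 54 U$ ($n{\left(U \right)} = 9 U 6 = 9 \cdot 6 U = 54 U$)
$19 n{\left(M{\left(-4 \right)} \right)} = 19 \cdot 54 \left(3 - 4\right) = 19 \cdot 54 \left(-1\right) = 19 \left(-54\right) = -1026$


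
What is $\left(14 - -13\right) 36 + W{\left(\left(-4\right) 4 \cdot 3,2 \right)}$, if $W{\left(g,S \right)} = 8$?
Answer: $980$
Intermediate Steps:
$\left(14 - -13\right) 36 + W{\left(\left(-4\right) 4 \cdot 3,2 \right)} = \left(14 - -13\right) 36 + 8 = \left(14 + 13\right) 36 + 8 = 27 \cdot 36 + 8 = 972 + 8 = 980$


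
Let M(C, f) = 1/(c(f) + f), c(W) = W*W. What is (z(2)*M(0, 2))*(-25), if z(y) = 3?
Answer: -25/2 ≈ -12.500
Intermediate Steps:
c(W) = W²
M(C, f) = 1/(f + f²) (M(C, f) = 1/(f² + f) = 1/(f + f²))
(z(2)*M(0, 2))*(-25) = (3*(1/(2*(1 + 2))))*(-25) = (3*((½)/3))*(-25) = (3*((½)*(⅓)))*(-25) = (3*(⅙))*(-25) = (½)*(-25) = -25/2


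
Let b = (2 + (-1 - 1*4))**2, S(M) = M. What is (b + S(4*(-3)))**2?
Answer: 9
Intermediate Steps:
b = 9 (b = (2 + (-1 - 4))**2 = (2 - 5)**2 = (-3)**2 = 9)
(b + S(4*(-3)))**2 = (9 + 4*(-3))**2 = (9 - 12)**2 = (-3)**2 = 9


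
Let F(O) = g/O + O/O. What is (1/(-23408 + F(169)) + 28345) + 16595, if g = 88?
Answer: 177768933131/3955695 ≈ 44940.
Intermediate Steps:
F(O) = 1 + 88/O (F(O) = 88/O + O/O = 88/O + 1 = 1 + 88/O)
(1/(-23408 + F(169)) + 28345) + 16595 = (1/(-23408 + (88 + 169)/169) + 28345) + 16595 = (1/(-23408 + (1/169)*257) + 28345) + 16595 = (1/(-23408 + 257/169) + 28345) + 16595 = (1/(-3955695/169) + 28345) + 16595 = (-169/3955695 + 28345) + 16595 = 112124174606/3955695 + 16595 = 177768933131/3955695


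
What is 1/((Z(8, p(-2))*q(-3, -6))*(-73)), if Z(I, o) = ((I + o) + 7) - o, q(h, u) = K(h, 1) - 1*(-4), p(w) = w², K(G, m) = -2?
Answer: -1/2190 ≈ -0.00045662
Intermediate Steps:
q(h, u) = 2 (q(h, u) = -2 - 1*(-4) = -2 + 4 = 2)
Z(I, o) = 7 + I (Z(I, o) = (7 + I + o) - o = 7 + I)
1/((Z(8, p(-2))*q(-3, -6))*(-73)) = 1/(((7 + 8)*2)*(-73)) = 1/((15*2)*(-73)) = 1/(30*(-73)) = 1/(-2190) = -1/2190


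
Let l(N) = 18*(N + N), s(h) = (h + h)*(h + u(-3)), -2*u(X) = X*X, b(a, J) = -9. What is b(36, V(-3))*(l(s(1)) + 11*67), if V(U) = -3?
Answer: -4365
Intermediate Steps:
u(X) = -X**2/2 (u(X) = -X*X/2 = -X**2/2)
s(h) = 2*h*(-9/2 + h) (s(h) = (h + h)*(h - 1/2*(-3)**2) = (2*h)*(h - 1/2*9) = (2*h)*(h - 9/2) = (2*h)*(-9/2 + h) = 2*h*(-9/2 + h))
l(N) = 36*N (l(N) = 18*(2*N) = 36*N)
b(36, V(-3))*(l(s(1)) + 11*67) = -9*(36*(1*(-9 + 2*1)) + 11*67) = -9*(36*(1*(-9 + 2)) + 737) = -9*(36*(1*(-7)) + 737) = -9*(36*(-7) + 737) = -9*(-252 + 737) = -9*485 = -4365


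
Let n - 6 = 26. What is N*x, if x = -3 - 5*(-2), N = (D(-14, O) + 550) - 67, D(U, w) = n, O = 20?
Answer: 3605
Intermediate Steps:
n = 32 (n = 6 + 26 = 32)
D(U, w) = 32
N = 515 (N = (32 + 550) - 67 = 582 - 67 = 515)
x = 7 (x = -3 + 10 = 7)
N*x = 515*7 = 3605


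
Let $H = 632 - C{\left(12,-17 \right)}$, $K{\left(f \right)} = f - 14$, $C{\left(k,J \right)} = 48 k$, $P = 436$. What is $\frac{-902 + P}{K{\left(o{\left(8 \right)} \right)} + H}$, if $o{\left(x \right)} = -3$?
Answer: $- \frac{466}{39} \approx -11.949$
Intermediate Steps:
$K{\left(f \right)} = -14 + f$
$H = 56$ ($H = 632 - 48 \cdot 12 = 632 - 576 = 56$)
$\frac{-902 + P}{K{\left(o{\left(8 \right)} \right)} + H} = \frac{-902 + 436}{\left(-14 - 3\right) + 56} = - \frac{466}{-17 + 56} = - \frac{466}{39}$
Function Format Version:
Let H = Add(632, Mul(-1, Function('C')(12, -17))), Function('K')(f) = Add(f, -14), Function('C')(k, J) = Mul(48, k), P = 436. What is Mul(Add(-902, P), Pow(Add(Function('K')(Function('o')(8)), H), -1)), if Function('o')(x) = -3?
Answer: Rational(-466, 39) ≈ -11.949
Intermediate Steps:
Function('K')(f) = Add(-14, f)
H = 56 (H = Add(632, Mul(-1, Mul(48, 12))) = Add(632, Mul(-1, 576)) = Add(632, -576) = 56)
Mul(Add(-902, P), Pow(Add(Function('K')(Function('o')(8)), H), -1)) = Mul(Add(-902, 436), Pow(Add(Add(-14, -3), 56), -1)) = Mul(-466, Pow(Add(-17, 56), -1)) = Mul(-466, Pow(39, -1)) = Mul(-466, Rational(1, 39)) = Rational(-466, 39)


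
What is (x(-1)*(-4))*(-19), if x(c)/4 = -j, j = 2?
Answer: -608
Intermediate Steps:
x(c) = -8 (x(c) = 4*(-1*2) = 4*(-2) = -8)
(x(-1)*(-4))*(-19) = -8*(-4)*(-19) = 32*(-19) = -608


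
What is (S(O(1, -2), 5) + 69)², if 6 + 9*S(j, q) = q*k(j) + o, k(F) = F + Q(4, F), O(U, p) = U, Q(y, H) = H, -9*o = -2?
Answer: 31663129/6561 ≈ 4826.0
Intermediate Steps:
o = 2/9 (o = -⅑*(-2) = 2/9 ≈ 0.22222)
k(F) = 2*F (k(F) = F + F = 2*F)
S(j, q) = -52/81 + 2*j*q/9 (S(j, q) = -⅔ + (q*(2*j) + 2/9)/9 = -⅔ + (2*j*q + 2/9)/9 = -⅔ + (2/9 + 2*j*q)/9 = -⅔ + (2/81 + 2*j*q/9) = -52/81 + 2*j*q/9)
(S(O(1, -2), 5) + 69)² = ((-52/81 + (2/9)*1*5) + 69)² = ((-52/81 + 10/9) + 69)² = (38/81 + 69)² = (5627/81)² = 31663129/6561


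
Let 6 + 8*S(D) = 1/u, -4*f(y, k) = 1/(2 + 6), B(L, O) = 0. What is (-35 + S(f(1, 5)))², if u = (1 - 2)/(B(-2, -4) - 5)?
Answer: 78961/64 ≈ 1233.8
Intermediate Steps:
f(y, k) = -1/32 (f(y, k) = -1/(4*(2 + 6)) = -¼/8 = -¼*⅛ = -1/32)
u = ⅕ (u = (1 - 2)/(0 - 5) = -1/(-5) = -1*(-⅕) = ⅕ ≈ 0.20000)
S(D) = -⅛ (S(D) = -¾ + 1/(8*(⅕)) = -¾ + (⅛)*5 = -¾ + 5/8 = -⅛)
(-35 + S(f(1, 5)))² = (-35 - ⅛)² = (-281/8)² = 78961/64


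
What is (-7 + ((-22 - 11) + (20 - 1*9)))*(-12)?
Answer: 348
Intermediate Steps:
(-7 + ((-22 - 11) + (20 - 1*9)))*(-12) = (-7 + (-33 + (20 - 9)))*(-12) = (-7 + (-33 + 11))*(-12) = (-7 - 22)*(-12) = -29*(-12) = 348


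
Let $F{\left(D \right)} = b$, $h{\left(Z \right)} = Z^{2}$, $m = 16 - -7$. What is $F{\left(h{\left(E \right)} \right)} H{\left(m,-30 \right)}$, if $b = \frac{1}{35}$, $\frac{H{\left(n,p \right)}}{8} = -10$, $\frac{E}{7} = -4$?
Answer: $- \frac{16}{7} \approx -2.2857$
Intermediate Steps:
$m = 23$ ($m = 16 + 7 = 23$)
$E = -28$ ($E = 7 \left(-4\right) = -28$)
$H{\left(n,p \right)} = -80$ ($H{\left(n,p \right)} = 8 \left(-10\right) = -80$)
$b = \frac{1}{35} \approx 0.028571$
$F{\left(D \right)} = \frac{1}{35}$
$F{\left(h{\left(E \right)} \right)} H{\left(m,-30 \right)} = \frac{1}{35} \left(-80\right) = - \frac{16}{7}$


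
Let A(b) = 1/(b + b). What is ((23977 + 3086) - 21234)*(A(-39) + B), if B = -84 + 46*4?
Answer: 15153457/26 ≈ 5.8283e+5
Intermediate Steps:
B = 100 (B = -84 + 184 = 100)
A(b) = 1/(2*b)
((23977 + 3086) - 21234)*(A(-39) + B) = ((23977 + 3086) - 21234)*((½)/(-39) + 100) = (27063 - 21234)*((½)*(-1/39) + 100) = 5829*(-1/78 + 100) = 5829*(7799/78) = 15153457/26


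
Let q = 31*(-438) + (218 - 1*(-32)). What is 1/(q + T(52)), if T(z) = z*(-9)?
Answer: -1/13796 ≈ -7.2485e-5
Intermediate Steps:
T(z) = -9*z
q = -13328 (q = -13578 + (218 + 32) = -13578 + 250 = -13328)
1/(q + T(52)) = 1/(-13328 - 9*52) = 1/(-13328 - 468) = 1/(-13796) = -1/13796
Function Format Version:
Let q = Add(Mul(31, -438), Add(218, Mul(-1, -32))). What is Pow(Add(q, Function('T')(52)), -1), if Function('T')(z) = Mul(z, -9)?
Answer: Rational(-1, 13796) ≈ -7.2485e-5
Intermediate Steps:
Function('T')(z) = Mul(-9, z)
q = -13328 (q = Add(-13578, Add(218, 32)) = Add(-13578, 250) = -13328)
Pow(Add(q, Function('T')(52)), -1) = Pow(Add(-13328, Mul(-9, 52)), -1) = Pow(Add(-13328, -468), -1) = Pow(-13796, -1) = Rational(-1, 13796)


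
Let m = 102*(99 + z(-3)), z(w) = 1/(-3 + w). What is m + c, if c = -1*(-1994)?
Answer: 12075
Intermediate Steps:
c = 1994
m = 10081 (m = 102*(99 + 1/(-3 - 3)) = 102*(99 + 1/(-6)) = 102*(99 - ⅙) = 102*(593/6) = 10081)
m + c = 10081 + 1994 = 12075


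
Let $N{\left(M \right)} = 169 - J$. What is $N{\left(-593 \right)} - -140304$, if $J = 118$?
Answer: $140355$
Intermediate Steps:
$N{\left(M \right)} = 51$ ($N{\left(M \right)} = 169 - 118 = 51$)
$N{\left(-593 \right)} - -140304 = 51 - -140304 = 51 + 140304 = 140355$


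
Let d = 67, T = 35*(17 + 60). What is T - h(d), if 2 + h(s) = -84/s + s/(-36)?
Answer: 6512677/2412 ≈ 2700.1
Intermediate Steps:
T = 2695 (T = 35*77 = 2695)
h(s) = -2 - 84/s - s/36 (h(s) = -2 + (-84/s + s/(-36)) = -2 + (-84/s + s*(-1/36)) = -2 + (-84/s - s/36) = -2 - 84/s - s/36)
T - h(d) = 2695 - (-2 - 84/67 - 1/36*67) = 2695 - (-2 - 84*1/67 - 67/36) = 2695 - (-2 - 84/67 - 67/36) = 2695 - 1*(-12337/2412) = 2695 + 12337/2412 = 6512677/2412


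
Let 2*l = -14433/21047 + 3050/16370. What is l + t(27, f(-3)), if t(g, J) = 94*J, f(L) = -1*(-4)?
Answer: 12946077321/34453939 ≈ 375.75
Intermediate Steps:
l = -8603743/34453939 (l = (-14433/21047 + 3050/16370)/2 = (-14433*1/21047 + 3050*(1/16370))/2 = (-14433/21047 + 305/1637)/2 = (½)*(-17207486/34453939) = -8603743/34453939 ≈ -0.24972)
f(L) = 4
l + t(27, f(-3)) = -8603743/34453939 + 94*4 = -8603743/34453939 + 376 = 12946077321/34453939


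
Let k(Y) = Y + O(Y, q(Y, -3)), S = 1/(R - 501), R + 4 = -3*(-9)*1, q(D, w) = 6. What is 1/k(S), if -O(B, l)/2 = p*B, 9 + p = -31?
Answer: -478/81 ≈ -5.9012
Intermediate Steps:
p = -40 (p = -9 - 31 = -40)
O(B, l) = 80*B (O(B, l) = -(-80)*B = 80*B)
R = 23 (R = -4 - 3*(-9)*1 = -4 + 27*1 = -4 + 27 = 23)
S = -1/478 (S = 1/(23 - 501) = 1/(-478) = -1/478 ≈ -0.0020920)
k(Y) = 81*Y (k(Y) = Y + 80*Y = 81*Y)
1/k(S) = 1/(81*(-1/478)) = 1/(-81/478) = -478/81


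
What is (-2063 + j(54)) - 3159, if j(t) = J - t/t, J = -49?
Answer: -5272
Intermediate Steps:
j(t) = -50 (j(t) = -49 - t/t = -49 - 1*1 = -49 - 1 = -50)
(-2063 + j(54)) - 3159 = (-2063 - 50) - 3159 = -2113 - 3159 = -5272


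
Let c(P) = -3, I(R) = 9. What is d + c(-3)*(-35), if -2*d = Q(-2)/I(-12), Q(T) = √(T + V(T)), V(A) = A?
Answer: 105 - I/9 ≈ 105.0 - 0.11111*I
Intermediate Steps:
Q(T) = √2*√T (Q(T) = √(T + T) = √(2*T) = √2*√T)
d = -I/9 (d = -√2*√(-2)/(2*9) = -√2*(I*√2)/(2*9) = -2*I/(2*9) = -I/9 ≈ -0.11111*I)
d + c(-3)*(-35) = -I/9 - 3*(-35) = -I/9 + 105 = 105 - I/9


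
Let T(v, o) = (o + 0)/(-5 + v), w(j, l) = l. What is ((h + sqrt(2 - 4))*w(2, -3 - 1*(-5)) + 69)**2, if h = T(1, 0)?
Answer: 4753 + 276*I*sqrt(2) ≈ 4753.0 + 390.32*I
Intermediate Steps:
T(v, o) = o/(-5 + v)
h = 0 (h = 0/(-5 + 1) = 0/(-4) = 0*(-1/4) = 0)
((h + sqrt(2 - 4))*w(2, -3 - 1*(-5)) + 69)**2 = ((0 + sqrt(2 - 4))*(-3 - 1*(-5)) + 69)**2 = ((0 + sqrt(-2))*(-3 + 5) + 69)**2 = ((0 + I*sqrt(2))*2 + 69)**2 = ((I*sqrt(2))*2 + 69)**2 = (2*I*sqrt(2) + 69)**2 = (69 + 2*I*sqrt(2))**2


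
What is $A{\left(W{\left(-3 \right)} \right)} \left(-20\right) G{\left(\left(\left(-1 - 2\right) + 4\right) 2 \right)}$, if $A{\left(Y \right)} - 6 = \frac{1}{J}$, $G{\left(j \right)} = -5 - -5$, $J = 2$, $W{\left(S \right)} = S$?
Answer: $0$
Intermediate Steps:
$G{\left(j \right)} = 0$ ($G{\left(j \right)} = -5 + 5 = 0$)
$A{\left(Y \right)} = \frac{13}{2}$ ($A{\left(Y \right)} = 6 + \frac{1}{2} = \frac{13}{2}$)
$A{\left(W{\left(-3 \right)} \right)} \left(-20\right) G{\left(\left(\left(-1 - 2\right) + 4\right) 2 \right)} = \frac{13}{2} \left(-20\right) 0 = \left(-130\right) 0 = 0$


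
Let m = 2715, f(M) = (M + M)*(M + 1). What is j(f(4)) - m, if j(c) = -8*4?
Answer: -2747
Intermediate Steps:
f(M) = 2*M*(1 + M) (f(M) = (2*M)*(1 + M) = 2*M*(1 + M))
j(c) = -32
j(f(4)) - m = -32 - 1*2715 = -32 - 2715 = -2747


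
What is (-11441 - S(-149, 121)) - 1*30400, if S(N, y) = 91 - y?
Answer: -41811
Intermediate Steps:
(-11441 - S(-149, 121)) - 1*30400 = (-11441 - (91 - 1*121)) - 1*30400 = (-11441 - (91 - 121)) - 30400 = (-11441 - 1*(-30)) - 30400 = (-11441 + 30) - 30400 = -11411 - 30400 = -41811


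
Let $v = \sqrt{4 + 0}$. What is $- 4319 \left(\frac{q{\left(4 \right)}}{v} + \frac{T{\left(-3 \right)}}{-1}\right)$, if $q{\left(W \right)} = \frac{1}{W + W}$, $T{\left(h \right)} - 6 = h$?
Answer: $\frac{202993}{16} \approx 12687.0$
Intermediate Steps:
$T{\left(h \right)} = 6 + h$
$q{\left(W \right)} = \frac{1}{2 W}$
$v = 2$ ($v = \sqrt{4} = 2$)
$- 4319 \left(\frac{q{\left(4 \right)}}{v} + \frac{T{\left(-3 \right)}}{-1}\right) = - 4319 \left(\frac{\frac{1}{2} \cdot \frac{1}{4}}{2} + \frac{6 - 3}{-1}\right) = - 4319 \left(\frac{1}{2} \cdot \frac{1}{4} \cdot \frac{1}{2} + 3 \left(-1\right)\right) = - 4319 \left(\frac{1}{8} \cdot \frac{1}{2} - 3\right) = - 4319 \left(\frac{1}{16} - 3\right) = \left(-4319\right) \left(- \frac{47}{16}\right) = \frac{202993}{16}$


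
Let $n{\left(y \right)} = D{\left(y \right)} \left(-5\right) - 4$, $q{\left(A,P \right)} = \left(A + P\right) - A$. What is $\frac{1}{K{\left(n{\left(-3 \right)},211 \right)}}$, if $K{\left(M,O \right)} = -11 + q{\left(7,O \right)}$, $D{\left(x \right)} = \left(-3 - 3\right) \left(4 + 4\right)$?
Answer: $\frac{1}{200} \approx 0.005$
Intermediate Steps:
$D{\left(x \right)} = -48$ ($D{\left(x \right)} = \left(-6\right) 8 = -48$)
$q{\left(A,P \right)} = P$
$n{\left(y \right)} = 236$ ($n{\left(y \right)} = \left(-48\right) \left(-5\right) - 4 = 240 - 4 = 236$)
$K{\left(M,O \right)} = -11 + O$
$\frac{1}{K{\left(n{\left(-3 \right)},211 \right)}} = \frac{1}{-11 + 211} = \frac{1}{200}$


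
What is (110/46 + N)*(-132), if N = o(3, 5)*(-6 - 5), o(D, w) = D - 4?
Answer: -40656/23 ≈ -1767.7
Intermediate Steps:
o(D, w) = -4 + D
N = 11 (N = (-4 + 3)*(-6 - 5) = -1*(-11) = 11)
(110/46 + N)*(-132) = (110/46 + 11)*(-132) = (110*(1/46) + 11)*(-132) = (55/23 + 11)*(-132) = (308/23)*(-132) = -40656/23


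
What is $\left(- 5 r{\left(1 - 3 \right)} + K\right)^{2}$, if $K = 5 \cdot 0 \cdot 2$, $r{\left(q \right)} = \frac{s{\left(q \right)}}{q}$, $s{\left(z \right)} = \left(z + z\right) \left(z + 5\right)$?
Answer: $900$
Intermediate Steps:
$s{\left(z \right)} = 2 z \left(5 + z\right)$
$r{\left(q \right)} = 10 + 2 q$ ($r{\left(q \right)} = \frac{2 q \left(5 + q\right)}{q} = 10 + 2 q$)
$K = 0$ ($K = 0 \cdot 2 = 0$)
$\left(- 5 r{\left(1 - 3 \right)} + K\right)^{2} = \left(- 5 \left(10 + 2 \left(1 - 3\right)\right) + 0\right)^{2} = \left(- 5 \left(10 + 2 \left(-2\right)\right) + 0\right)^{2} = \left(- 5 \left(10 - 4\right) + 0\right)^{2} = \left(\left(-5\right) 6 + 0\right)^{2} = \left(-30 + 0\right)^{2} = \left(-30\right)^{2} = 900$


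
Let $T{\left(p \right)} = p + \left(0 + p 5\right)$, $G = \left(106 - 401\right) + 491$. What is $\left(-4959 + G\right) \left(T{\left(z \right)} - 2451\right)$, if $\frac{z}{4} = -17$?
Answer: $13617417$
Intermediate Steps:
$z = -68$ ($z = 4 \left(-17\right) = -68$)
$G = 196$ ($G = -295 + 491 = 196$)
$T{\left(p \right)} = 6 p$ ($T{\left(p \right)} = p + \left(0 + 5 p\right) = p + 5 p = 6 p$)
$\left(-4959 + G\right) \left(T{\left(z \right)} - 2451\right) = \left(-4959 + 196\right) \left(6 \left(-68\right) - 2451\right) = - 4763 \left(-408 - 2451\right) = \left(-4763\right) \left(-2859\right) = 13617417$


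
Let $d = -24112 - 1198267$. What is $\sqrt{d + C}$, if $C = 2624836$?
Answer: $\sqrt{1402457} \approx 1184.3$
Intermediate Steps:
$d = -1222379$ ($d = -24112 - 1198267 = -1222379$)
$\sqrt{d + C} = \sqrt{-1222379 + 2624836} = \sqrt{1402457}$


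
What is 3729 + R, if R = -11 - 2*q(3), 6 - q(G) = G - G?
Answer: 3706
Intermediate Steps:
q(G) = 6 (q(G) = 6 - (G - G) = 6 - 1*0 = 6 + 0 = 6)
R = -23 (R = -11 - 2*6 = -11 - 12 = -23)
3729 + R = 3729 - 23 = 3706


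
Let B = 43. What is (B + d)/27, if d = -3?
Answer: 40/27 ≈ 1.4815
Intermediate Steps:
(B + d)/27 = (43 - 3)/27 = 40*(1/27) = 40/27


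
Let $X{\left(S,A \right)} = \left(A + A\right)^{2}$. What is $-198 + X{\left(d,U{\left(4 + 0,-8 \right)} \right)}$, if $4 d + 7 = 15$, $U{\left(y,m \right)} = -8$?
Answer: $58$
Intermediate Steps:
$d = 2$ ($d = - \frac{7}{4} + \frac{1}{4} \cdot 15 = - \frac{7}{4} + \frac{15}{4} = 2$)
$X{\left(S,A \right)} = 4 A^{2}$ ($X{\left(S,A \right)} = \left(2 A\right)^{2} = 4 A^{2}$)
$-198 + X{\left(d,U{\left(4 + 0,-8 \right)} \right)} = -198 + 4 \left(-8\right)^{2} = -198 + 4 \cdot 64 = -198 + 256 = 58$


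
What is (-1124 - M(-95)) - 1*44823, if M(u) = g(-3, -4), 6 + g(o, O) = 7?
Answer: -45948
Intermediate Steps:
g(o, O) = 1 (g(o, O) = -6 + 7 = 1)
M(u) = 1
(-1124 - M(-95)) - 1*44823 = (-1124 - 1*1) - 1*44823 = (-1124 - 1) - 44823 = -1125 - 44823 = -45948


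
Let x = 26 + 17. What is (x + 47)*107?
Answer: 9630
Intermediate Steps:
x = 43
(x + 47)*107 = (43 + 47)*107 = 90*107 = 9630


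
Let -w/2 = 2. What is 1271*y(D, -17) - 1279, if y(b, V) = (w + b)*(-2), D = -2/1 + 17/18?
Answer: 104150/9 ≈ 11572.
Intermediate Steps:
w = -4 (w = -2*2 = -4)
D = -19/18 (D = -2*1 + 17*(1/18) = -2 + 17/18 = -19/18 ≈ -1.0556)
y(b, V) = 8 - 2*b (y(b, V) = (-4 + b)*(-2) = 8 - 2*b)
1271*y(D, -17) - 1279 = 1271*(8 - 2*(-19/18)) - 1279 = 1271*(8 + 19/9) - 1279 = 1271*(91/9) - 1279 = 115661/9 - 1279 = 104150/9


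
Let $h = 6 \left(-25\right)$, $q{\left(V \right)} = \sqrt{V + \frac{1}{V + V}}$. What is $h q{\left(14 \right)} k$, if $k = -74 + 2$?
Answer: $\frac{5400 \sqrt{2751}}{7} \approx 40461.0$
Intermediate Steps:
$k = -72$
$q{\left(V \right)} = \sqrt{V + \frac{1}{2 V}}$
$h = -150$
$h q{\left(14 \right)} k = - 150 \frac{\sqrt{\frac{2}{14} + 4 \cdot 14}}{2} \left(-72\right) = - 150 \frac{\sqrt{2 \cdot \frac{1}{14} + 56}}{2} \left(-72\right) = - 150 \frac{\sqrt{\frac{1}{7} + 56}}{2} \left(-72\right) = - 150 \frac{\sqrt{\frac{393}{7}}}{2} \left(-72\right) = - 150 \frac{\frac{1}{7} \sqrt{2751}}{2} \left(-72\right) = - 150 \frac{\sqrt{2751}}{14} \left(-72\right) = - \frac{75 \sqrt{2751}}{7} \left(-72\right) = \frac{5400 \sqrt{2751}}{7}$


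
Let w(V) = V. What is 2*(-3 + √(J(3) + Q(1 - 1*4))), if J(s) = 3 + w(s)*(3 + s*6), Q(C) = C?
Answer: -6 + 6*√7 ≈ 9.8745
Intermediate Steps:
J(s) = 3 + s*(3 + 6*s) (J(s) = 3 + s*(3 + s*6) = 3 + s*(3 + 6*s))
2*(-3 + √(J(3) + Q(1 - 1*4))) = 2*(-3 + √((3 + 3*3 + 6*3²) + (1 - 1*4))) = 2*(-3 + √((3 + 9 + 6*9) + (1 - 4))) = 2*(-3 + √((3 + 9 + 54) - 3)) = 2*(-3 + √(66 - 3)) = 2*(-3 + √63) = 2*(-3 + 3*√7) = -6 + 6*√7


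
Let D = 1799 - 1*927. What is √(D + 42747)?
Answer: √43619 ≈ 208.85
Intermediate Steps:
D = 872 (D = 1799 - 927 = 872)
√(D + 42747) = √(872 + 42747) = √43619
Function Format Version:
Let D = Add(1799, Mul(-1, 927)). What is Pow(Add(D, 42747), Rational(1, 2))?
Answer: Pow(43619, Rational(1, 2)) ≈ 208.85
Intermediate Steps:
D = 872 (D = Add(1799, -927) = 872)
Pow(Add(D, 42747), Rational(1, 2)) = Pow(Add(872, 42747), Rational(1, 2)) = Pow(43619, Rational(1, 2))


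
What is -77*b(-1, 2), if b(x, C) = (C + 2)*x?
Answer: 308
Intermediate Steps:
b(x, C) = x*(2 + C) (b(x, C) = (2 + C)*x = x*(2 + C))
-77*b(-1, 2) = -(-77)*(2 + 2) = -(-77)*4 = -77*(-4) = 308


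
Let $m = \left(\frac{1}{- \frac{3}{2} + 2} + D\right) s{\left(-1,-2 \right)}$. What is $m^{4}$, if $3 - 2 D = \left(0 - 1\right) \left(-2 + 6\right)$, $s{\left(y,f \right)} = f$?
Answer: $14641$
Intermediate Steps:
$D = \frac{7}{2}$ ($D = \frac{3}{2} - \frac{\left(0 - 1\right) \left(-2 + 6\right)}{2} = \frac{3}{2} - \frac{\left(-1\right) 4}{2} = \frac{3}{2} - -2 = \frac{3}{2} + 2 = \frac{7}{2} \approx 3.5$)
$m = -11$ ($m = \left(\frac{1}{- \frac{3}{2} + 2} + \frac{7}{2}\right) \left(-2\right) = \left(\frac{1}{\frac{1}{2}} + \frac{7}{2}\right) \left(-2\right) = \left(2 + \frac{7}{2}\right) \left(-2\right) = \frac{11}{2} \left(-2\right) = -11$)
$m^{4} = \left(-11\right)^{4} = 14641$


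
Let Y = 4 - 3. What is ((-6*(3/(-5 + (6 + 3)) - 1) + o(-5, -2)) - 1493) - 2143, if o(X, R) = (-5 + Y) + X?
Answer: -7287/2 ≈ -3643.5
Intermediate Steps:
Y = 1
o(X, R) = -4 + X (o(X, R) = (-5 + 1) + X = -4 + X)
((-6*(3/(-5 + (6 + 3)) - 1) + o(-5, -2)) - 1493) - 2143 = ((-6*(3/(-5 + (6 + 3)) - 1) + (-4 - 5)) - 1493) - 2143 = ((-6*(3/(-5 + 9) - 1) - 9) - 1493) - 2143 = ((-6*(3/4 - 1) - 9) - 1493) - 2143 = ((-6*((¼)*3 - 1) - 9) - 1493) - 2143 = ((-6*(¾ - 1) - 9) - 1493) - 2143 = ((-6*(-¼) - 9) - 1493) - 2143 = ((3/2 - 9) - 1493) - 2143 = (-15/2 - 1493) - 2143 = -3001/2 - 2143 = -7287/2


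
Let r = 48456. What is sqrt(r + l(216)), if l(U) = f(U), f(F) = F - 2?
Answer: sqrt(48670) ≈ 220.61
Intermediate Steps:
f(F) = -2 + F
l(U) = -2 + U
sqrt(r + l(216)) = sqrt(48456 + (-2 + 216)) = sqrt(48456 + 214) = sqrt(48670)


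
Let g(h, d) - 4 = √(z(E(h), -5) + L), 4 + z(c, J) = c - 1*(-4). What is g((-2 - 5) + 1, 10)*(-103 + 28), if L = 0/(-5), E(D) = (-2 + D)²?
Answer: -900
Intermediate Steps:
z(c, J) = c (z(c, J) = -4 + (c - 1*(-4)) = -4 + (c + 4) = -4 + (4 + c) = c)
L = 0 (L = 0*(-⅕) = 0)
g(h, d) = 4 + √((-2 + h)²) (g(h, d) = 4 + √((-2 + h)² + 0) = 4 + √((-2 + h)²))
g((-2 - 5) + 1, 10)*(-103 + 28) = (4 + √((-2 + ((-2 - 5) + 1))²))*(-103 + 28) = (4 + √((-2 + (-7 + 1))²))*(-75) = (4 + √((-2 - 6)²))*(-75) = (4 + √((-8)²))*(-75) = (4 + √64)*(-75) = (4 + 8)*(-75) = 12*(-75) = -900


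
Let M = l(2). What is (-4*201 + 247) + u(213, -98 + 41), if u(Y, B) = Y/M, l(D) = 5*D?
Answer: -5357/10 ≈ -535.70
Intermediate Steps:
M = 10 (M = 5*2 = 10)
u(Y, B) = Y/10
(-4*201 + 247) + u(213, -98 + 41) = (-4*201 + 247) + (⅒)*213 = (-804 + 247) + 213/10 = -557 + 213/10 = -5357/10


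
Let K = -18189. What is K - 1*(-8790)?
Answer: -9399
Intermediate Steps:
K - 1*(-8790) = -18189 - 1*(-8790) = -18189 + 8790 = -9399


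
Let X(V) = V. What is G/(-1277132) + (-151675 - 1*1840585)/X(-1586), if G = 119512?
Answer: 5213502976/4150679 ≈ 1256.1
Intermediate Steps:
G/(-1277132) + (-151675 - 1*1840585)/X(-1586) = 119512/(-1277132) + (-151675 - 1*1840585)/(-1586) = 119512*(-1/1277132) + (-151675 - 1840585)*(-1/1586) = -29878/319283 - 1992260*(-1/1586) = -29878/319283 + 16330/13 = 5213502976/4150679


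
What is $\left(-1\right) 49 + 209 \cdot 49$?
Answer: $10192$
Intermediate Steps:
$\left(-1\right) 49 + 209 \cdot 49 = -49 + 10241 = 10192$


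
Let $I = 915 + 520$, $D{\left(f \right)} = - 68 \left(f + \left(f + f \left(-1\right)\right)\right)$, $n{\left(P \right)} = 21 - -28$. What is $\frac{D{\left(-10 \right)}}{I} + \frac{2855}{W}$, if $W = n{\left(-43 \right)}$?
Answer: $\frac{118007}{2009} \approx 58.739$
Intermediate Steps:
$n{\left(P \right)} = 49$ ($n{\left(P \right)} = 21 + 28 = 49$)
$W = 49$
$D{\left(f \right)} = - 68 f$ ($D{\left(f \right)} = - 68 \left(f + \left(f - f\right)\right) = - 68 \left(f + 0\right) = - 68 f$)
$I = 1435$
$\frac{D{\left(-10 \right)}}{I} + \frac{2855}{W} = \frac{\left(-68\right) \left(-10\right)}{1435} + \frac{2855}{49} = 680 \cdot \frac{1}{1435} + 2855 \cdot \frac{1}{49} = \frac{136}{287} + \frac{2855}{49} = \frac{118007}{2009}$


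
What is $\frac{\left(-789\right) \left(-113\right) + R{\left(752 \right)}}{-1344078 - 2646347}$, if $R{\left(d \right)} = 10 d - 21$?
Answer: $- \frac{96656}{3990425} \approx -0.024222$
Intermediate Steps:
$R{\left(d \right)} = -21 + 10 d$
$\frac{\left(-789\right) \left(-113\right) + R{\left(752 \right)}}{-1344078 - 2646347} = \frac{\left(-789\right) \left(-113\right) + \left(-21 + 10 \cdot 752\right)}{-1344078 - 2646347} = \frac{89157 + \left(-21 + 7520\right)}{-3990425} = \left(89157 + 7499\right) \left(- \frac{1}{3990425}\right) = 96656 \left(- \frac{1}{3990425}\right) = - \frac{96656}{3990425}$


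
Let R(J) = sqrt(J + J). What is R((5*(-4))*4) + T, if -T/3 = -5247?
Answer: 15741 + 4*I*sqrt(10) ≈ 15741.0 + 12.649*I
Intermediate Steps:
T = 15741 (T = -3*(-5247) = 15741)
R(J) = sqrt(2)*sqrt(J) (R(J) = sqrt(2*J) = sqrt(2)*sqrt(J))
R((5*(-4))*4) + T = sqrt(2)*sqrt((5*(-4))*4) + 15741 = sqrt(2)*sqrt(-20*4) + 15741 = sqrt(2)*sqrt(-80) + 15741 = sqrt(2)*(4*I*sqrt(5)) + 15741 = 4*I*sqrt(10) + 15741 = 15741 + 4*I*sqrt(10)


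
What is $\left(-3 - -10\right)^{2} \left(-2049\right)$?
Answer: $-100401$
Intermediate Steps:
$\left(-3 - -10\right)^{2} \left(-2049\right) = \left(-3 + 10\right)^{2} \left(-2049\right) = 7^{2} \left(-2049\right) = 49 \left(-2049\right) = -100401$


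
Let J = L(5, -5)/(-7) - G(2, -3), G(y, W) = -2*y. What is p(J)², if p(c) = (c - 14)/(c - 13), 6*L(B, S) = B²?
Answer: 198025/162409 ≈ 1.2193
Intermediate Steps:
L(B, S) = B²/6
J = 143/42 (J = ((⅙)*5²)/(-7) - (-2)*2 = ((⅙)*25)*(-⅐) - 1*(-4) = (25/6)*(-⅐) + 4 = -25/42 + 4 = 143/42 ≈ 3.4048)
p(c) = (-14 + c)/(-13 + c)
p(J)² = ((-14 + 143/42)/(-13 + 143/42))² = (-445/42/(-403/42))² = (-42/403*(-445/42))² = (445/403)² = 198025/162409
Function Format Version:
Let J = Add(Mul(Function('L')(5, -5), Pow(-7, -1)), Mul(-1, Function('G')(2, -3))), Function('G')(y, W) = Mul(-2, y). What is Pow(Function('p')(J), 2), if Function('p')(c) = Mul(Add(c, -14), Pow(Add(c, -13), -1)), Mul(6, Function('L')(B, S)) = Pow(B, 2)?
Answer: Rational(198025, 162409) ≈ 1.2193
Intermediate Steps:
Function('L')(B, S) = Mul(Rational(1, 6), Pow(B, 2))
J = Rational(143, 42) (J = Add(Mul(Mul(Rational(1, 6), Pow(5, 2)), Pow(-7, -1)), Mul(-1, Mul(-2, 2))) = Add(Mul(Mul(Rational(1, 6), 25), Rational(-1, 7)), Mul(-1, -4)) = Add(Mul(Rational(25, 6), Rational(-1, 7)), 4) = Add(Rational(-25, 42), 4) = Rational(143, 42) ≈ 3.4048)
Function('p')(c) = Mul(Pow(Add(-13, c), -1), Add(-14, c)) (Function('p')(c) = Mul(Add(-14, c), Pow(Add(-13, c), -1)) = Mul(Pow(Add(-13, c), -1), Add(-14, c)))
Pow(Function('p')(J), 2) = Pow(Mul(Pow(Add(-13, Rational(143, 42)), -1), Add(-14, Rational(143, 42))), 2) = Pow(Mul(Pow(Rational(-403, 42), -1), Rational(-445, 42)), 2) = Pow(Mul(Rational(-42, 403), Rational(-445, 42)), 2) = Pow(Rational(445, 403), 2) = Rational(198025, 162409)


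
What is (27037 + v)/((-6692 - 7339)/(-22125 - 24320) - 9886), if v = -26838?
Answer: -9242555/459141239 ≈ -0.020130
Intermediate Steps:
(27037 + v)/((-6692 - 7339)/(-22125 - 24320) - 9886) = (27037 - 26838)/((-6692 - 7339)/(-22125 - 24320) - 9886) = 199/(-14031/(-46445) - 9886) = 199/(-14031*(-1/46445) - 9886) = 199/(14031/46445 - 9886) = 199/(-459141239/46445) = 199*(-46445/459141239) = -9242555/459141239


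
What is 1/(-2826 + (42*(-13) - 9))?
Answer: -1/3381 ≈ -0.00029577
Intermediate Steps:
1/(-2826 + (42*(-13) - 9)) = 1/(-2826 + (-546 - 9)) = 1/(-2826 - 555) = 1/(-3381) = -1/3381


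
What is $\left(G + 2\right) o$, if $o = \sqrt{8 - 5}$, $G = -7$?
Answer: $- 5 \sqrt{3} \approx -8.6602$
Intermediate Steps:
$o = \sqrt{3} \approx 1.732$
$\left(G + 2\right) o = \left(-7 + 2\right) \sqrt{3} = - 5 \sqrt{3}$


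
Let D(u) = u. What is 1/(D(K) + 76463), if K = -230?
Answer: 1/76233 ≈ 1.3118e-5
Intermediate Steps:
1/(D(K) + 76463) = 1/(-230 + 76463) = 1/76233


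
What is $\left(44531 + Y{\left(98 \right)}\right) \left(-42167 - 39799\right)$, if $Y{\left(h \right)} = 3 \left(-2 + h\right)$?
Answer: $-3673634154$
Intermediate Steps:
$Y{\left(h \right)} = -6 + 3 h$
$\left(44531 + Y{\left(98 \right)}\right) \left(-42167 - 39799\right) = \left(44531 + \left(-6 + 3 \cdot 98\right)\right) \left(-42167 - 39799\right) = \left(44531 + \left(-6 + 294\right)\right) \left(-81966\right) = \left(44531 + 288\right) \left(-81966\right) = 44819 \left(-81966\right) = -3673634154$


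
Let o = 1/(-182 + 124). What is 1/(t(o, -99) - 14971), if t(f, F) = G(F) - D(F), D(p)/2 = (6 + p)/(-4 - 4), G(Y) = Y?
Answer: -4/60373 ≈ -6.6255e-5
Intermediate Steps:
o = -1/58 (o = 1/(-58) = -1/58 ≈ -0.017241)
D(p) = -3/2 - p/4 (D(p) = 2*((6 + p)/(-4 - 4)) = 2*((6 + p)/(-8)) = 2*((6 + p)*(-⅛)) = 2*(-¾ - p/8) = -3/2 - p/4)
t(f, F) = 3/2 + 5*F/4 (t(f, F) = F - (-3/2 - F/4) = F + (3/2 + F/4) = 3/2 + 5*F/4)
1/(t(o, -99) - 14971) = 1/((3/2 + (5/4)*(-99)) - 14971) = 1/((3/2 - 495/4) - 14971) = 1/(-489/4 - 14971) = 1/(-60373/4) = -4/60373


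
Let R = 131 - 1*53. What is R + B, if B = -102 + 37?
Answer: 13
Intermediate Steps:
B = -65
R = 78 (R = 131 - 53 = 78)
R + B = 78 - 65 = 13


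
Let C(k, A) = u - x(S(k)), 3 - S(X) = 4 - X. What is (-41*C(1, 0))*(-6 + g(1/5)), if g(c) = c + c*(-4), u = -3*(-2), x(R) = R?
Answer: 8118/5 ≈ 1623.6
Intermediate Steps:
S(X) = -1 + X (S(X) = 3 - (4 - X) = 3 + (-4 + X) = -1 + X)
u = 6
C(k, A) = 7 - k (C(k, A) = 6 - (-1 + k) = 6 + (1 - k) = 7 - k)
g(c) = -3*c (g(c) = c - 4*c = -3*c)
(-41*C(1, 0))*(-6 + g(1/5)) = (-41*(7 - 1*1))*(-6 - 3/5) = (-41*(7 - 1))*(-6 - 3*1/5) = (-41*6)*(-6 - 3/5) = -246*(-33/5) = 8118/5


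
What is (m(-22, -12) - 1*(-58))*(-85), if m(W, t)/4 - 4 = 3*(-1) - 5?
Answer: -3570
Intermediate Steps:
m(W, t) = -16 (m(W, t) = 16 + 4*(3*(-1) - 5) = 16 + 4*(-3 - 5) = 16 + 4*(-8) = 16 - 32 = -16)
(m(-22, -12) - 1*(-58))*(-85) = (-16 - 1*(-58))*(-85) = (-16 + 58)*(-85) = 42*(-85) = -3570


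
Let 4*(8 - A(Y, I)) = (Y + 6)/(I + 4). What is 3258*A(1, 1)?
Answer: 249237/10 ≈ 24924.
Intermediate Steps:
A(Y, I) = 8 - (6 + Y)/(4*(4 + I)) (A(Y, I) = 8 - (Y + 6)/(4*(I + 4)) = 8 - (6 + Y)/(4*(4 + I)))
3258*A(1, 1) = 3258*((122 - 1*1 + 32*1)/(4*(4 + 1))) = 3258*((¼)*(122 - 1 + 32)/5) = 3258*((¼)*(⅕)*153) = 3258*(153/20) = 249237/10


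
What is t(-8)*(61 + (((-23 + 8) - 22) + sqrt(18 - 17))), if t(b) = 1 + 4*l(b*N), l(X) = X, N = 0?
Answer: 25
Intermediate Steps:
t(b) = 1 (t(b) = 1 + 4*(b*0) = 1 + 4*0 = 1 + 0 = 1)
t(-8)*(61 + (((-23 + 8) - 22) + sqrt(18 - 17))) = 1*(61 + (((-23 + 8) - 22) + sqrt(18 - 17))) = 1*(61 + ((-15 - 22) + sqrt(1))) = 1*(61 + (-37 + 1)) = 1*(61 - 36) = 1*25 = 25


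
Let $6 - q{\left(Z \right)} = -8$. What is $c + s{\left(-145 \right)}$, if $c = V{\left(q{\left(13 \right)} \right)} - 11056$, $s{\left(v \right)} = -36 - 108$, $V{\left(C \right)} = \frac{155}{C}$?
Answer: $- \frac{156645}{14} \approx -11189.0$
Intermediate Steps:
$q{\left(Z \right)} = 14$ ($q{\left(Z \right)} = 6 - -8 = 6 + 8 = 14$)
$s{\left(v \right)} = -144$
$c = - \frac{154629}{14}$ ($c = \frac{155}{14} - 11056 = - \frac{154629}{14} \approx -11045.0$)
$c + s{\left(-145 \right)} = - \frac{154629}{14} - 144 = - \frac{156645}{14}$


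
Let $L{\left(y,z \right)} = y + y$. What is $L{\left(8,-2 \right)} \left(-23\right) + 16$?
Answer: $-352$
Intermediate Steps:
$L{\left(y,z \right)} = 2 y$
$L{\left(8,-2 \right)} \left(-23\right) + 16 = 2 \cdot 8 \left(-23\right) + 16 = 16 \left(-23\right) + 16 = -368 + 16 = -352$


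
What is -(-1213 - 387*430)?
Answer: 167623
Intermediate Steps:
-(-1213 - 387*430) = -(-1213 - 166410) = -1*(-167623) = 167623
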